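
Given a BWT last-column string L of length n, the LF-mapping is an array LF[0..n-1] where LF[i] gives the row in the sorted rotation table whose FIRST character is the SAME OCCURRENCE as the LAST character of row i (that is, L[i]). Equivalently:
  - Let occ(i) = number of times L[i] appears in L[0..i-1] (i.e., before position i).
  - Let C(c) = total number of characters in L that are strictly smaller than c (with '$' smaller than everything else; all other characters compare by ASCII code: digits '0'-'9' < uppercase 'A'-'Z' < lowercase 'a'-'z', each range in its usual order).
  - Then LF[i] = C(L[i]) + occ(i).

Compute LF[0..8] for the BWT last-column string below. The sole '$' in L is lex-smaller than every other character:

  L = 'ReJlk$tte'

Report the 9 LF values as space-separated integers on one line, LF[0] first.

Char counts: '$':1, 'J':1, 'R':1, 'e':2, 'k':1, 'l':1, 't':2
C (first-col start): C('$')=0, C('J')=1, C('R')=2, C('e')=3, C('k')=5, C('l')=6, C('t')=7
L[0]='R': occ=0, LF[0]=C('R')+0=2+0=2
L[1]='e': occ=0, LF[1]=C('e')+0=3+0=3
L[2]='J': occ=0, LF[2]=C('J')+0=1+0=1
L[3]='l': occ=0, LF[3]=C('l')+0=6+0=6
L[4]='k': occ=0, LF[4]=C('k')+0=5+0=5
L[5]='$': occ=0, LF[5]=C('$')+0=0+0=0
L[6]='t': occ=0, LF[6]=C('t')+0=7+0=7
L[7]='t': occ=1, LF[7]=C('t')+1=7+1=8
L[8]='e': occ=1, LF[8]=C('e')+1=3+1=4

Answer: 2 3 1 6 5 0 7 8 4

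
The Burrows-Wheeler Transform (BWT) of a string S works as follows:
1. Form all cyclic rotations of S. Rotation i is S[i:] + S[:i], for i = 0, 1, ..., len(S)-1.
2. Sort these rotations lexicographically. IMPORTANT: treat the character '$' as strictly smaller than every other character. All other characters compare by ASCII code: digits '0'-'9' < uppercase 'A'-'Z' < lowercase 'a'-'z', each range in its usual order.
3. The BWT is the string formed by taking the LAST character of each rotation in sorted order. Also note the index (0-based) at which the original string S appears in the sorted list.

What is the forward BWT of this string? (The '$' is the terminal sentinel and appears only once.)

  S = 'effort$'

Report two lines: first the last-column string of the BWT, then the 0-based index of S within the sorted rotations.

All 7 rotations (rotation i = S[i:]+S[:i]):
  rot[0] = effort$
  rot[1] = ffort$e
  rot[2] = fort$ef
  rot[3] = ort$eff
  rot[4] = rt$effo
  rot[5] = t$effor
  rot[6] = $effort
Sorted (with $ < everything):
  sorted[0] = $effort  (last char: 't')
  sorted[1] = effort$  (last char: '$')
  sorted[2] = ffort$e  (last char: 'e')
  sorted[3] = fort$ef  (last char: 'f')
  sorted[4] = ort$eff  (last char: 'f')
  sorted[5] = rt$effo  (last char: 'o')
  sorted[6] = t$effor  (last char: 'r')
Last column: t$effor
Original string S is at sorted index 1

Answer: t$effor
1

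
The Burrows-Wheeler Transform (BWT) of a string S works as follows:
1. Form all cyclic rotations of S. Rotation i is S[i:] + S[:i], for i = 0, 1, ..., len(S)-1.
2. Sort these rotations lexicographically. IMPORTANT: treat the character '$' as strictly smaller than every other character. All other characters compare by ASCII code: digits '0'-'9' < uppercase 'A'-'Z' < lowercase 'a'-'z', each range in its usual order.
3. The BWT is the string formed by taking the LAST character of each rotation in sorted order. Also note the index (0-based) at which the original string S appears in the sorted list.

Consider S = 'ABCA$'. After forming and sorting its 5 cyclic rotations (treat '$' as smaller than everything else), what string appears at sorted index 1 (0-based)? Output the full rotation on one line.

Answer: A$ABC

Derivation:
All 5 rotations (rotation i = S[i:]+S[:i]):
  rot[0] = ABCA$
  rot[1] = BCA$A
  rot[2] = CA$AB
  rot[3] = A$ABC
  rot[4] = $ABCA
Sorted (with $ < everything):
  sorted[0] = $ABCA
  sorted[1] = A$ABC
  sorted[2] = ABCA$
  sorted[3] = BCA$A
  sorted[4] = CA$AB
sorted[1] = A$ABC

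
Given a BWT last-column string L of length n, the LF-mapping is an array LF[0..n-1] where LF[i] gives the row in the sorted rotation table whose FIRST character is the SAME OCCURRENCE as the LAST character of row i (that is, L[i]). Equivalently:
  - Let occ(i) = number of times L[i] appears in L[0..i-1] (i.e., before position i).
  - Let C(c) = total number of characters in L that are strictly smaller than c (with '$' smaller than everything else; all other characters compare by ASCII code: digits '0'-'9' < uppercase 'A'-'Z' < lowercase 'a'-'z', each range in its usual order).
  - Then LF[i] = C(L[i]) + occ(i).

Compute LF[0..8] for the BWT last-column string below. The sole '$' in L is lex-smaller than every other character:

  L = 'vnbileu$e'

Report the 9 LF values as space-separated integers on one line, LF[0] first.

Char counts: '$':1, 'b':1, 'e':2, 'i':1, 'l':1, 'n':1, 'u':1, 'v':1
C (first-col start): C('$')=0, C('b')=1, C('e')=2, C('i')=4, C('l')=5, C('n')=6, C('u')=7, C('v')=8
L[0]='v': occ=0, LF[0]=C('v')+0=8+0=8
L[1]='n': occ=0, LF[1]=C('n')+0=6+0=6
L[2]='b': occ=0, LF[2]=C('b')+0=1+0=1
L[3]='i': occ=0, LF[3]=C('i')+0=4+0=4
L[4]='l': occ=0, LF[4]=C('l')+0=5+0=5
L[5]='e': occ=0, LF[5]=C('e')+0=2+0=2
L[6]='u': occ=0, LF[6]=C('u')+0=7+0=7
L[7]='$': occ=0, LF[7]=C('$')+0=0+0=0
L[8]='e': occ=1, LF[8]=C('e')+1=2+1=3

Answer: 8 6 1 4 5 2 7 0 3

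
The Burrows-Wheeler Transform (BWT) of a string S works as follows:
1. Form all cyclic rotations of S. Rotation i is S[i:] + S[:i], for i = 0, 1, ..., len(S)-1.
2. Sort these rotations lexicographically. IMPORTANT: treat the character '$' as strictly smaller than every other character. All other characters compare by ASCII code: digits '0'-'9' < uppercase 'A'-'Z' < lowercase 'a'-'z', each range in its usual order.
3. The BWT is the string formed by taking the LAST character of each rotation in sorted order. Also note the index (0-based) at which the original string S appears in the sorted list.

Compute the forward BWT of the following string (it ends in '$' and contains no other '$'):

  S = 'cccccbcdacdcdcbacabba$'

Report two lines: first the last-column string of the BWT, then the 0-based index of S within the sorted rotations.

Answer: abcbdbcacadcccc$bdaccc
15

Derivation:
All 22 rotations (rotation i = S[i:]+S[:i]):
  rot[0] = cccccbcdacdcdcbacabba$
  rot[1] = ccccbcdacdcdcbacabba$c
  rot[2] = cccbcdacdcdcbacabba$cc
  rot[3] = ccbcdacdcdcbacabba$ccc
  rot[4] = cbcdacdcdcbacabba$cccc
  rot[5] = bcdacdcdcbacabba$ccccc
  rot[6] = cdacdcdcbacabba$cccccb
  rot[7] = dacdcdcbacabba$cccccbc
  rot[8] = acdcdcbacabba$cccccbcd
  rot[9] = cdcdcbacabba$cccccbcda
  rot[10] = dcdcbacabba$cccccbcdac
  rot[11] = cdcbacabba$cccccbcdacd
  rot[12] = dcbacabba$cccccbcdacdc
  rot[13] = cbacabba$cccccbcdacdcd
  rot[14] = bacabba$cccccbcdacdcdc
  rot[15] = acabba$cccccbcdacdcdcb
  rot[16] = cabba$cccccbcdacdcdcba
  rot[17] = abba$cccccbcdacdcdcbac
  rot[18] = bba$cccccbcdacdcdcbaca
  rot[19] = ba$cccccbcdacdcdcbacab
  rot[20] = a$cccccbcdacdcdcbacabb
  rot[21] = $cccccbcdacdcdcbacabba
Sorted (with $ < everything):
  sorted[0] = $cccccbcdacdcdcbacabba  (last char: 'a')
  sorted[1] = a$cccccbcdacdcdcbacabb  (last char: 'b')
  sorted[2] = abba$cccccbcdacdcdcbac  (last char: 'c')
  sorted[3] = acabba$cccccbcdacdcdcb  (last char: 'b')
  sorted[4] = acdcdcbacabba$cccccbcd  (last char: 'd')
  sorted[5] = ba$cccccbcdacdcdcbacab  (last char: 'b')
  sorted[6] = bacabba$cccccbcdacdcdc  (last char: 'c')
  sorted[7] = bba$cccccbcdacdcdcbaca  (last char: 'a')
  sorted[8] = bcdacdcdcbacabba$ccccc  (last char: 'c')
  sorted[9] = cabba$cccccbcdacdcdcba  (last char: 'a')
  sorted[10] = cbacabba$cccccbcdacdcd  (last char: 'd')
  sorted[11] = cbcdacdcdcbacabba$cccc  (last char: 'c')
  sorted[12] = ccbcdacdcdcbacabba$ccc  (last char: 'c')
  sorted[13] = cccbcdacdcdcbacabba$cc  (last char: 'c')
  sorted[14] = ccccbcdacdcdcbacabba$c  (last char: 'c')
  sorted[15] = cccccbcdacdcdcbacabba$  (last char: '$')
  sorted[16] = cdacdcdcbacabba$cccccb  (last char: 'b')
  sorted[17] = cdcbacabba$cccccbcdacd  (last char: 'd')
  sorted[18] = cdcdcbacabba$cccccbcda  (last char: 'a')
  sorted[19] = dacdcdcbacabba$cccccbc  (last char: 'c')
  sorted[20] = dcbacabba$cccccbcdacdc  (last char: 'c')
  sorted[21] = dcdcbacabba$cccccbcdac  (last char: 'c')
Last column: abcbdbcacadcccc$bdaccc
Original string S is at sorted index 15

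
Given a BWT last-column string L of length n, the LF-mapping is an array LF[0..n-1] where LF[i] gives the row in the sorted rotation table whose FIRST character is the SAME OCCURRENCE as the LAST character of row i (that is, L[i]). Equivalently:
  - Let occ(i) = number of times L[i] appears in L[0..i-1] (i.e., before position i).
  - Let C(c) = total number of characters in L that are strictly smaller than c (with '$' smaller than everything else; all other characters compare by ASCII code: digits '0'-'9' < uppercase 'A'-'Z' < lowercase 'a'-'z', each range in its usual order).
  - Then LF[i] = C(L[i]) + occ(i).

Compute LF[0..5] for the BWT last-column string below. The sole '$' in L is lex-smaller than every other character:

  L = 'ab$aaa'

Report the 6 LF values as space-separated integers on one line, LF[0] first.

Answer: 1 5 0 2 3 4

Derivation:
Char counts: '$':1, 'a':4, 'b':1
C (first-col start): C('$')=0, C('a')=1, C('b')=5
L[0]='a': occ=0, LF[0]=C('a')+0=1+0=1
L[1]='b': occ=0, LF[1]=C('b')+0=5+0=5
L[2]='$': occ=0, LF[2]=C('$')+0=0+0=0
L[3]='a': occ=1, LF[3]=C('a')+1=1+1=2
L[4]='a': occ=2, LF[4]=C('a')+2=1+2=3
L[5]='a': occ=3, LF[5]=C('a')+3=1+3=4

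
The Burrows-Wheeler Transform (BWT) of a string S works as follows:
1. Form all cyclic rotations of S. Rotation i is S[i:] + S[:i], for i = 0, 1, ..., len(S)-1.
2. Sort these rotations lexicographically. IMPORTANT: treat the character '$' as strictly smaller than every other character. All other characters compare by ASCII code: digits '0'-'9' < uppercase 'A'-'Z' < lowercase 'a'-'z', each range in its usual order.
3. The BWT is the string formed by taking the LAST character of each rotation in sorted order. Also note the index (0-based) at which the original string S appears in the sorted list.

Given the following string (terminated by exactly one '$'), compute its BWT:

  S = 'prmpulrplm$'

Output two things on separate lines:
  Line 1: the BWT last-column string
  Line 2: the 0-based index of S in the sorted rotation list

Answer: mpulrr$mplp
6

Derivation:
All 11 rotations (rotation i = S[i:]+S[:i]):
  rot[0] = prmpulrplm$
  rot[1] = rmpulrplm$p
  rot[2] = mpulrplm$pr
  rot[3] = pulrplm$prm
  rot[4] = ulrplm$prmp
  rot[5] = lrplm$prmpu
  rot[6] = rplm$prmpul
  rot[7] = plm$prmpulr
  rot[8] = lm$prmpulrp
  rot[9] = m$prmpulrpl
  rot[10] = $prmpulrplm
Sorted (with $ < everything):
  sorted[0] = $prmpulrplm  (last char: 'm')
  sorted[1] = lm$prmpulrp  (last char: 'p')
  sorted[2] = lrplm$prmpu  (last char: 'u')
  sorted[3] = m$prmpulrpl  (last char: 'l')
  sorted[4] = mpulrplm$pr  (last char: 'r')
  sorted[5] = plm$prmpulr  (last char: 'r')
  sorted[6] = prmpulrplm$  (last char: '$')
  sorted[7] = pulrplm$prm  (last char: 'm')
  sorted[8] = rmpulrplm$p  (last char: 'p')
  sorted[9] = rplm$prmpul  (last char: 'l')
  sorted[10] = ulrplm$prmp  (last char: 'p')
Last column: mpulrr$mplp
Original string S is at sorted index 6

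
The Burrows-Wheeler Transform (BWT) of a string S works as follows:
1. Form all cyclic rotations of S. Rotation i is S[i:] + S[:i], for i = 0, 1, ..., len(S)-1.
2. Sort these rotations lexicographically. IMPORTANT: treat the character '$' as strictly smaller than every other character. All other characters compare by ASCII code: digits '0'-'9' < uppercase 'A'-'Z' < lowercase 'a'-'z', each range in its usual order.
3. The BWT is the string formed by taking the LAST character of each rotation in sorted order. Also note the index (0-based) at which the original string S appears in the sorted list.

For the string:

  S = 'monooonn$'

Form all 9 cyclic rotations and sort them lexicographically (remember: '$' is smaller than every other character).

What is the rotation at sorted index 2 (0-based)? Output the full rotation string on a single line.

All 9 rotations (rotation i = S[i:]+S[:i]):
  rot[0] = monooonn$
  rot[1] = onooonn$m
  rot[2] = nooonn$mo
  rot[3] = ooonn$mon
  rot[4] = oonn$mono
  rot[5] = onn$monoo
  rot[6] = nn$monooo
  rot[7] = n$monooon
  rot[8] = $monooonn
Sorted (with $ < everything):
  sorted[0] = $monooonn
  sorted[1] = monooonn$
  sorted[2] = n$monooon
  sorted[3] = nn$monooo
  sorted[4] = nooonn$mo
  sorted[5] = onn$monoo
  sorted[6] = onooonn$m
  sorted[7] = oonn$mono
  sorted[8] = ooonn$mon
sorted[2] = n$monooon

Answer: n$monooon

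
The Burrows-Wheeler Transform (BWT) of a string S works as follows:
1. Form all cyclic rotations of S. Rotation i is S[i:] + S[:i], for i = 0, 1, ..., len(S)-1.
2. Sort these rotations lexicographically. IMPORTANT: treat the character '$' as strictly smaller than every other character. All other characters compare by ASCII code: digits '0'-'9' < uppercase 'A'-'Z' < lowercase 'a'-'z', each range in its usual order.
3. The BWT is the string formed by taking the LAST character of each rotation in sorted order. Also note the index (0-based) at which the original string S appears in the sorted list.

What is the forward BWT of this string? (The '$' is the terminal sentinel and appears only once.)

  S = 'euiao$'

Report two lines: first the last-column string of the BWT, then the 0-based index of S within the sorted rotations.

Answer: oi$uae
2

Derivation:
All 6 rotations (rotation i = S[i:]+S[:i]):
  rot[0] = euiao$
  rot[1] = uiao$e
  rot[2] = iao$eu
  rot[3] = ao$eui
  rot[4] = o$euia
  rot[5] = $euiao
Sorted (with $ < everything):
  sorted[0] = $euiao  (last char: 'o')
  sorted[1] = ao$eui  (last char: 'i')
  sorted[2] = euiao$  (last char: '$')
  sorted[3] = iao$eu  (last char: 'u')
  sorted[4] = o$euia  (last char: 'a')
  sorted[5] = uiao$e  (last char: 'e')
Last column: oi$uae
Original string S is at sorted index 2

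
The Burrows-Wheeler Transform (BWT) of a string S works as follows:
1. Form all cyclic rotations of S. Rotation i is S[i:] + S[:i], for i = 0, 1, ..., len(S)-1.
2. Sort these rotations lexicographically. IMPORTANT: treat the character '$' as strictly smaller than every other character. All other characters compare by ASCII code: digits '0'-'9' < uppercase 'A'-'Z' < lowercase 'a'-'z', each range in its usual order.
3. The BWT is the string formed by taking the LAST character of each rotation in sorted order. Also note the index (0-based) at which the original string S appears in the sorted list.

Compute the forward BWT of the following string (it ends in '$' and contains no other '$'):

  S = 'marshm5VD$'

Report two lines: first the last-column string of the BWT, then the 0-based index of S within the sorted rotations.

All 10 rotations (rotation i = S[i:]+S[:i]):
  rot[0] = marshm5VD$
  rot[1] = arshm5VD$m
  rot[2] = rshm5VD$ma
  rot[3] = shm5VD$mar
  rot[4] = hm5VD$mars
  rot[5] = m5VD$marsh
  rot[6] = 5VD$marshm
  rot[7] = VD$marshm5
  rot[8] = D$marshm5V
  rot[9] = $marshm5VD
Sorted (with $ < everything):
  sorted[0] = $marshm5VD  (last char: 'D')
  sorted[1] = 5VD$marshm  (last char: 'm')
  sorted[2] = D$marshm5V  (last char: 'V')
  sorted[3] = VD$marshm5  (last char: '5')
  sorted[4] = arshm5VD$m  (last char: 'm')
  sorted[5] = hm5VD$mars  (last char: 's')
  sorted[6] = m5VD$marsh  (last char: 'h')
  sorted[7] = marshm5VD$  (last char: '$')
  sorted[8] = rshm5VD$ma  (last char: 'a')
  sorted[9] = shm5VD$mar  (last char: 'r')
Last column: DmV5msh$ar
Original string S is at sorted index 7

Answer: DmV5msh$ar
7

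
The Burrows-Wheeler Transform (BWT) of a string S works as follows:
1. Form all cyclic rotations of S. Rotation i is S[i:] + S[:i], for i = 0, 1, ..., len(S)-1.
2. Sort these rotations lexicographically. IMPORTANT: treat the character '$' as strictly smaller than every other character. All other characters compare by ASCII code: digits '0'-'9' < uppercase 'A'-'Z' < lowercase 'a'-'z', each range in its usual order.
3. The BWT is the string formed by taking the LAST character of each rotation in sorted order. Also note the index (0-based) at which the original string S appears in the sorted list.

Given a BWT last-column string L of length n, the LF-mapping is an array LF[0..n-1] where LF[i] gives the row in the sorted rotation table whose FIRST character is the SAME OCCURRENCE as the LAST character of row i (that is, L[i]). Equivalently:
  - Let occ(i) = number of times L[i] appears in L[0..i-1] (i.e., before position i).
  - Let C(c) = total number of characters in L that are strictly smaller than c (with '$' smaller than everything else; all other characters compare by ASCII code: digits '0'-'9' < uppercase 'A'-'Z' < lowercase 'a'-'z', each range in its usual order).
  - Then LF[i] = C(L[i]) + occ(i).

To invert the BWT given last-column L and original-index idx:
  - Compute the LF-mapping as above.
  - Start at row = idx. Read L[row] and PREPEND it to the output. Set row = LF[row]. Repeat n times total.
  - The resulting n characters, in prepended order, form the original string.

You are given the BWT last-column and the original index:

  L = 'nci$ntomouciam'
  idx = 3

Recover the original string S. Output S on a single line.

Answer: communication$

Derivation:
LF mapping: 8 2 4 0 9 12 10 6 11 13 3 5 1 7
Walk LF starting at row 3, prepending L[row]:
  step 1: row=3, L[3]='$', prepend. Next row=LF[3]=0
  step 2: row=0, L[0]='n', prepend. Next row=LF[0]=8
  step 3: row=8, L[8]='o', prepend. Next row=LF[8]=11
  step 4: row=11, L[11]='i', prepend. Next row=LF[11]=5
  step 5: row=5, L[5]='t', prepend. Next row=LF[5]=12
  step 6: row=12, L[12]='a', prepend. Next row=LF[12]=1
  step 7: row=1, L[1]='c', prepend. Next row=LF[1]=2
  step 8: row=2, L[2]='i', prepend. Next row=LF[2]=4
  step 9: row=4, L[4]='n', prepend. Next row=LF[4]=9
  step 10: row=9, L[9]='u', prepend. Next row=LF[9]=13
  step 11: row=13, L[13]='m', prepend. Next row=LF[13]=7
  step 12: row=7, L[7]='m', prepend. Next row=LF[7]=6
  step 13: row=6, L[6]='o', prepend. Next row=LF[6]=10
  step 14: row=10, L[10]='c', prepend. Next row=LF[10]=3
Reversed output: communication$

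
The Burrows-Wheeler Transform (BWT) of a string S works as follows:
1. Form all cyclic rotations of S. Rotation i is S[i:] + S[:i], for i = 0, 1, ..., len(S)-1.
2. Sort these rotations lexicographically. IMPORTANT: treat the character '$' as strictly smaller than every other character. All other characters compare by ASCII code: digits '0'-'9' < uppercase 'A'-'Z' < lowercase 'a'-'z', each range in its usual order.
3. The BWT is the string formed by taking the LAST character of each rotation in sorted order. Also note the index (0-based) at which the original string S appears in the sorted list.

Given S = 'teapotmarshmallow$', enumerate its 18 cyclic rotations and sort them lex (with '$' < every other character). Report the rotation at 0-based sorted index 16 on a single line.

All 18 rotations (rotation i = S[i:]+S[:i]):
  rot[0] = teapotmarshmallow$
  rot[1] = eapotmarshmallow$t
  rot[2] = apotmarshmallow$te
  rot[3] = potmarshmallow$tea
  rot[4] = otmarshmallow$teap
  rot[5] = tmarshmallow$teapo
  rot[6] = marshmallow$teapot
  rot[7] = arshmallow$teapotm
  rot[8] = rshmallow$teapotma
  rot[9] = shmallow$teapotmar
  rot[10] = hmallow$teapotmars
  rot[11] = mallow$teapotmarsh
  rot[12] = allow$teapotmarshm
  rot[13] = llow$teapotmarshma
  rot[14] = low$teapotmarshmal
  rot[15] = ow$teapotmarshmall
  rot[16] = w$teapotmarshmallo
  rot[17] = $teapotmarshmallow
Sorted (with $ < everything):
  sorted[0] = $teapotmarshmallow
  sorted[1] = allow$teapotmarshm
  sorted[2] = apotmarshmallow$te
  sorted[3] = arshmallow$teapotm
  sorted[4] = eapotmarshmallow$t
  sorted[5] = hmallow$teapotmars
  sorted[6] = llow$teapotmarshma
  sorted[7] = low$teapotmarshmal
  sorted[8] = mallow$teapotmarsh
  sorted[9] = marshmallow$teapot
  sorted[10] = otmarshmallow$teap
  sorted[11] = ow$teapotmarshmall
  sorted[12] = potmarshmallow$tea
  sorted[13] = rshmallow$teapotma
  sorted[14] = shmallow$teapotmar
  sorted[15] = teapotmarshmallow$
  sorted[16] = tmarshmallow$teapo
  sorted[17] = w$teapotmarshmallo
sorted[16] = tmarshmallow$teapo

Answer: tmarshmallow$teapo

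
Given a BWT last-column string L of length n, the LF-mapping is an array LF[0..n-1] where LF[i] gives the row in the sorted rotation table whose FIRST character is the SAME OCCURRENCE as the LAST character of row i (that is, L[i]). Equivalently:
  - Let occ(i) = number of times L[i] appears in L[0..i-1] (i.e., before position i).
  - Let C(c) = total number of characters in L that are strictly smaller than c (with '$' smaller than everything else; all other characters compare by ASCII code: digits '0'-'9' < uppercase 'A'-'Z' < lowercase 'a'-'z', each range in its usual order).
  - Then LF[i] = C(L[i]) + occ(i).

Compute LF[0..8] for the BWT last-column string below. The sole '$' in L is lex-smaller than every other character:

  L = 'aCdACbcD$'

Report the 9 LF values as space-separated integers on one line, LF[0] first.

Char counts: '$':1, 'A':1, 'C':2, 'D':1, 'a':1, 'b':1, 'c':1, 'd':1
C (first-col start): C('$')=0, C('A')=1, C('C')=2, C('D')=4, C('a')=5, C('b')=6, C('c')=7, C('d')=8
L[0]='a': occ=0, LF[0]=C('a')+0=5+0=5
L[1]='C': occ=0, LF[1]=C('C')+0=2+0=2
L[2]='d': occ=0, LF[2]=C('d')+0=8+0=8
L[3]='A': occ=0, LF[3]=C('A')+0=1+0=1
L[4]='C': occ=1, LF[4]=C('C')+1=2+1=3
L[5]='b': occ=0, LF[5]=C('b')+0=6+0=6
L[6]='c': occ=0, LF[6]=C('c')+0=7+0=7
L[7]='D': occ=0, LF[7]=C('D')+0=4+0=4
L[8]='$': occ=0, LF[8]=C('$')+0=0+0=0

Answer: 5 2 8 1 3 6 7 4 0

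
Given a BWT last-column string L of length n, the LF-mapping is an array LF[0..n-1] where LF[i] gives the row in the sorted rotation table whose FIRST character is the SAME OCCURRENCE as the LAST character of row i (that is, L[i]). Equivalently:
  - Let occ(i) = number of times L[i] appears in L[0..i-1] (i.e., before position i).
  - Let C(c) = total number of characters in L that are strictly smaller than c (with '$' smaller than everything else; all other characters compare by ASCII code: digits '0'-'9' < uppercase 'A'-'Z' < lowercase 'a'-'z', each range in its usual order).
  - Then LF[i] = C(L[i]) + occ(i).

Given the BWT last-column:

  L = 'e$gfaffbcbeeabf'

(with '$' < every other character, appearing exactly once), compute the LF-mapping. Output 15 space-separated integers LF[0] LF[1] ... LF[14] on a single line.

Answer: 7 0 14 10 1 11 12 3 6 4 8 9 2 5 13

Derivation:
Char counts: '$':1, 'a':2, 'b':3, 'c':1, 'e':3, 'f':4, 'g':1
C (first-col start): C('$')=0, C('a')=1, C('b')=3, C('c')=6, C('e')=7, C('f')=10, C('g')=14
L[0]='e': occ=0, LF[0]=C('e')+0=7+0=7
L[1]='$': occ=0, LF[1]=C('$')+0=0+0=0
L[2]='g': occ=0, LF[2]=C('g')+0=14+0=14
L[3]='f': occ=0, LF[3]=C('f')+0=10+0=10
L[4]='a': occ=0, LF[4]=C('a')+0=1+0=1
L[5]='f': occ=1, LF[5]=C('f')+1=10+1=11
L[6]='f': occ=2, LF[6]=C('f')+2=10+2=12
L[7]='b': occ=0, LF[7]=C('b')+0=3+0=3
L[8]='c': occ=0, LF[8]=C('c')+0=6+0=6
L[9]='b': occ=1, LF[9]=C('b')+1=3+1=4
L[10]='e': occ=1, LF[10]=C('e')+1=7+1=8
L[11]='e': occ=2, LF[11]=C('e')+2=7+2=9
L[12]='a': occ=1, LF[12]=C('a')+1=1+1=2
L[13]='b': occ=2, LF[13]=C('b')+2=3+2=5
L[14]='f': occ=3, LF[14]=C('f')+3=10+3=13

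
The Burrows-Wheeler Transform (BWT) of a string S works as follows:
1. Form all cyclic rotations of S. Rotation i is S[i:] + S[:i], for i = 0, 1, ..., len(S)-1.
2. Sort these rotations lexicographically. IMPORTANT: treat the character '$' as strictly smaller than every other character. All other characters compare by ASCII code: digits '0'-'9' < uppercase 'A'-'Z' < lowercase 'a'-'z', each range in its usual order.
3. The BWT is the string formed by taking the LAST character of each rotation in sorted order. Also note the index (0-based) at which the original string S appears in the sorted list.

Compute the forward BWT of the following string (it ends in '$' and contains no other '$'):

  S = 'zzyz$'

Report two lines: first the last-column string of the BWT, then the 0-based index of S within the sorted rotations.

All 5 rotations (rotation i = S[i:]+S[:i]):
  rot[0] = zzyz$
  rot[1] = zyz$z
  rot[2] = yz$zz
  rot[3] = z$zzy
  rot[4] = $zzyz
Sorted (with $ < everything):
  sorted[0] = $zzyz  (last char: 'z')
  sorted[1] = yz$zz  (last char: 'z')
  sorted[2] = z$zzy  (last char: 'y')
  sorted[3] = zyz$z  (last char: 'z')
  sorted[4] = zzyz$  (last char: '$')
Last column: zzyz$
Original string S is at sorted index 4

Answer: zzyz$
4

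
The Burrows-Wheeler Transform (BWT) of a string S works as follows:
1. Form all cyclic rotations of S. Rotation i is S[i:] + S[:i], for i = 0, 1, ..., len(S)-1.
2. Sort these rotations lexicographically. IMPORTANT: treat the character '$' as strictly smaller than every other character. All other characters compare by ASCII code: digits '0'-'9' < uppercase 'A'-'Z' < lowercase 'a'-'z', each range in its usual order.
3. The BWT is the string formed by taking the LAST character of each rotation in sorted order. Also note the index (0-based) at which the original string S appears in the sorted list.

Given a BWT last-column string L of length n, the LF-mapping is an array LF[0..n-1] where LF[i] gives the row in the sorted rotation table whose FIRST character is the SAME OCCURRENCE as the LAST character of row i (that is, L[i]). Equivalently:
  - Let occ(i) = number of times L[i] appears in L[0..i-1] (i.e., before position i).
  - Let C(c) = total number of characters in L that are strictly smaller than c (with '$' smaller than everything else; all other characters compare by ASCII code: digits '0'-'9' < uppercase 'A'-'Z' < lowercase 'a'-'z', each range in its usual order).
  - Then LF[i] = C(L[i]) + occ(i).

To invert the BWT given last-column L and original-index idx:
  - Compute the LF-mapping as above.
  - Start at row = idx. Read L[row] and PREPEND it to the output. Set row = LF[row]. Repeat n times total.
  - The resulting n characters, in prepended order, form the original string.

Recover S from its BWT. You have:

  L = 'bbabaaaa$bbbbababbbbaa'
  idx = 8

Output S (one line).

Answer: abbbbaaabbaaaababbbbb$

Derivation:
LF mapping: 10 11 1 12 2 3 4 5 0 13 14 15 16 6 17 7 18 19 20 21 8 9
Walk LF starting at row 8, prepending L[row]:
  step 1: row=8, L[8]='$', prepend. Next row=LF[8]=0
  step 2: row=0, L[0]='b', prepend. Next row=LF[0]=10
  step 3: row=10, L[10]='b', prepend. Next row=LF[10]=14
  step 4: row=14, L[14]='b', prepend. Next row=LF[14]=17
  step 5: row=17, L[17]='b', prepend. Next row=LF[17]=19
  step 6: row=19, L[19]='b', prepend. Next row=LF[19]=21
  step 7: row=21, L[21]='a', prepend. Next row=LF[21]=9
  step 8: row=9, L[9]='b', prepend. Next row=LF[9]=13
  step 9: row=13, L[13]='a', prepend. Next row=LF[13]=6
  step 10: row=6, L[6]='a', prepend. Next row=LF[6]=4
  step 11: row=4, L[4]='a', prepend. Next row=LF[4]=2
  step 12: row=2, L[2]='a', prepend. Next row=LF[2]=1
  step 13: row=1, L[1]='b', prepend. Next row=LF[1]=11
  step 14: row=11, L[11]='b', prepend. Next row=LF[11]=15
  step 15: row=15, L[15]='a', prepend. Next row=LF[15]=7
  step 16: row=7, L[7]='a', prepend. Next row=LF[7]=5
  step 17: row=5, L[5]='a', prepend. Next row=LF[5]=3
  step 18: row=3, L[3]='b', prepend. Next row=LF[3]=12
  step 19: row=12, L[12]='b', prepend. Next row=LF[12]=16
  step 20: row=16, L[16]='b', prepend. Next row=LF[16]=18
  step 21: row=18, L[18]='b', prepend. Next row=LF[18]=20
  step 22: row=20, L[20]='a', prepend. Next row=LF[20]=8
Reversed output: abbbbaaabbaaaababbbbb$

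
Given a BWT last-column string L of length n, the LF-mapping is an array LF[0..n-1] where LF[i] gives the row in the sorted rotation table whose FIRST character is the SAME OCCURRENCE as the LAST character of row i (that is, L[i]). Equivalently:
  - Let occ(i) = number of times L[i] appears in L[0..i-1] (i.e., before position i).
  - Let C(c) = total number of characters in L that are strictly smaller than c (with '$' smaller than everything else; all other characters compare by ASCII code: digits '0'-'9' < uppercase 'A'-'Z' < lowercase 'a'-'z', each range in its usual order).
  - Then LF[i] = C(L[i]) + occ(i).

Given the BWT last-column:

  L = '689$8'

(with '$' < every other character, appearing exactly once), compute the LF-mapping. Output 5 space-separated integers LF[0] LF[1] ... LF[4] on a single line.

Char counts: '$':1, '6':1, '8':2, '9':1
C (first-col start): C('$')=0, C('6')=1, C('8')=2, C('9')=4
L[0]='6': occ=0, LF[0]=C('6')+0=1+0=1
L[1]='8': occ=0, LF[1]=C('8')+0=2+0=2
L[2]='9': occ=0, LF[2]=C('9')+0=4+0=4
L[3]='$': occ=0, LF[3]=C('$')+0=0+0=0
L[4]='8': occ=1, LF[4]=C('8')+1=2+1=3

Answer: 1 2 4 0 3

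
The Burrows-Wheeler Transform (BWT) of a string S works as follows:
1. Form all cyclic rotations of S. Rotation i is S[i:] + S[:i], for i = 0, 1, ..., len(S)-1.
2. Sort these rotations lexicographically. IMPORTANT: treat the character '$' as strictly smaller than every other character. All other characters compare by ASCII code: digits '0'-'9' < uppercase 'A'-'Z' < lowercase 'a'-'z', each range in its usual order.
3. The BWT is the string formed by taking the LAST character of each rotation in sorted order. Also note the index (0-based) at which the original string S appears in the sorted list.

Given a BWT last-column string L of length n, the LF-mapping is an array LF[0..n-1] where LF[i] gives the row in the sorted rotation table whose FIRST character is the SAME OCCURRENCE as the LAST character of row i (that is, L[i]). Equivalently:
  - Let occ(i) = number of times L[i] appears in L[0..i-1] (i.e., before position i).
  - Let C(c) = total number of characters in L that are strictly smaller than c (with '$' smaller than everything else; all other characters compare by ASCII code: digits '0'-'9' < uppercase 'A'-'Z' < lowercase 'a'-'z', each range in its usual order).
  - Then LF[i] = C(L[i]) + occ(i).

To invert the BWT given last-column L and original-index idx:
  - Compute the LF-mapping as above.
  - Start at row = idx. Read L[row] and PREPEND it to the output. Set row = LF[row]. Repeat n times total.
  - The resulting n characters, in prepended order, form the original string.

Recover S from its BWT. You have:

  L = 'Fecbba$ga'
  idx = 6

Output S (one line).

LF mapping: 1 7 6 4 5 2 0 8 3
Walk LF starting at row 6, prepending L[row]:
  step 1: row=6, L[6]='$', prepend. Next row=LF[6]=0
  step 2: row=0, L[0]='F', prepend. Next row=LF[0]=1
  step 3: row=1, L[1]='e', prepend. Next row=LF[1]=7
  step 4: row=7, L[7]='g', prepend. Next row=LF[7]=8
  step 5: row=8, L[8]='a', prepend. Next row=LF[8]=3
  step 6: row=3, L[3]='b', prepend. Next row=LF[3]=4
  step 7: row=4, L[4]='b', prepend. Next row=LF[4]=5
  step 8: row=5, L[5]='a', prepend. Next row=LF[5]=2
  step 9: row=2, L[2]='c', prepend. Next row=LF[2]=6
Reversed output: cabbageF$

Answer: cabbageF$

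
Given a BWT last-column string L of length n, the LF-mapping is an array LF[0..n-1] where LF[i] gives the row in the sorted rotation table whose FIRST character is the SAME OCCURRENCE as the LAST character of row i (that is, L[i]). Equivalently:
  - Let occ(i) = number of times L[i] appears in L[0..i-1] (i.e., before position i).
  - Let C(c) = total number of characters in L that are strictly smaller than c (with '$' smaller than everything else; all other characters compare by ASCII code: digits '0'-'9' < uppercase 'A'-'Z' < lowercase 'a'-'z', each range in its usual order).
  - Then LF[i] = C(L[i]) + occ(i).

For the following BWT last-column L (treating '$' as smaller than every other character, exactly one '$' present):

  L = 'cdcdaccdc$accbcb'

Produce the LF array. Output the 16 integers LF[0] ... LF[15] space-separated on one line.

Answer: 5 13 6 14 1 7 8 15 9 0 2 10 11 3 12 4

Derivation:
Char counts: '$':1, 'a':2, 'b':2, 'c':8, 'd':3
C (first-col start): C('$')=0, C('a')=1, C('b')=3, C('c')=5, C('d')=13
L[0]='c': occ=0, LF[0]=C('c')+0=5+0=5
L[1]='d': occ=0, LF[1]=C('d')+0=13+0=13
L[2]='c': occ=1, LF[2]=C('c')+1=5+1=6
L[3]='d': occ=1, LF[3]=C('d')+1=13+1=14
L[4]='a': occ=0, LF[4]=C('a')+0=1+0=1
L[5]='c': occ=2, LF[5]=C('c')+2=5+2=7
L[6]='c': occ=3, LF[6]=C('c')+3=5+3=8
L[7]='d': occ=2, LF[7]=C('d')+2=13+2=15
L[8]='c': occ=4, LF[8]=C('c')+4=5+4=9
L[9]='$': occ=0, LF[9]=C('$')+0=0+0=0
L[10]='a': occ=1, LF[10]=C('a')+1=1+1=2
L[11]='c': occ=5, LF[11]=C('c')+5=5+5=10
L[12]='c': occ=6, LF[12]=C('c')+6=5+6=11
L[13]='b': occ=0, LF[13]=C('b')+0=3+0=3
L[14]='c': occ=7, LF[14]=C('c')+7=5+7=12
L[15]='b': occ=1, LF[15]=C('b')+1=3+1=4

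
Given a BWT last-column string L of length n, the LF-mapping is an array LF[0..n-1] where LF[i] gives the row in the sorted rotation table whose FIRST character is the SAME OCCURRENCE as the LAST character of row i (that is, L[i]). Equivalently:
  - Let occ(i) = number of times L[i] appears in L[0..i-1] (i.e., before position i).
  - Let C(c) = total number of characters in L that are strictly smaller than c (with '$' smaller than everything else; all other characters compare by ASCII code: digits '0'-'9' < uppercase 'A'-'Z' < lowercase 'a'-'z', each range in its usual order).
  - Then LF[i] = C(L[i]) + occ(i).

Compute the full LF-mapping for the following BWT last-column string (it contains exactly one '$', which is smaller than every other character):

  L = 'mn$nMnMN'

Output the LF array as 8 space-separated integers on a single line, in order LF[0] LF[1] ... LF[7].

Answer: 4 5 0 6 1 7 2 3

Derivation:
Char counts: '$':1, 'M':2, 'N':1, 'm':1, 'n':3
C (first-col start): C('$')=0, C('M')=1, C('N')=3, C('m')=4, C('n')=5
L[0]='m': occ=0, LF[0]=C('m')+0=4+0=4
L[1]='n': occ=0, LF[1]=C('n')+0=5+0=5
L[2]='$': occ=0, LF[2]=C('$')+0=0+0=0
L[3]='n': occ=1, LF[3]=C('n')+1=5+1=6
L[4]='M': occ=0, LF[4]=C('M')+0=1+0=1
L[5]='n': occ=2, LF[5]=C('n')+2=5+2=7
L[6]='M': occ=1, LF[6]=C('M')+1=1+1=2
L[7]='N': occ=0, LF[7]=C('N')+0=3+0=3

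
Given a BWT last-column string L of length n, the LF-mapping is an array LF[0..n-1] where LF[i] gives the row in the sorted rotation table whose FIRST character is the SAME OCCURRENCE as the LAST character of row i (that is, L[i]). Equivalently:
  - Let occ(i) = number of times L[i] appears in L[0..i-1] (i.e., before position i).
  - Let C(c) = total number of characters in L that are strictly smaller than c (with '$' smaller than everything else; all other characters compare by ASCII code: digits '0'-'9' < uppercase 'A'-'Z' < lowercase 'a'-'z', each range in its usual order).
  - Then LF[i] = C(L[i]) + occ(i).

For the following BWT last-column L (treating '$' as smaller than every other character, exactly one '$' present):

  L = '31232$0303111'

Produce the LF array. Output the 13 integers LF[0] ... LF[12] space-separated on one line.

Char counts: '$':1, '0':2, '1':4, '2':2, '3':4
C (first-col start): C('$')=0, C('0')=1, C('1')=3, C('2')=7, C('3')=9
L[0]='3': occ=0, LF[0]=C('3')+0=9+0=9
L[1]='1': occ=0, LF[1]=C('1')+0=3+0=3
L[2]='2': occ=0, LF[2]=C('2')+0=7+0=7
L[3]='3': occ=1, LF[3]=C('3')+1=9+1=10
L[4]='2': occ=1, LF[4]=C('2')+1=7+1=8
L[5]='$': occ=0, LF[5]=C('$')+0=0+0=0
L[6]='0': occ=0, LF[6]=C('0')+0=1+0=1
L[7]='3': occ=2, LF[7]=C('3')+2=9+2=11
L[8]='0': occ=1, LF[8]=C('0')+1=1+1=2
L[9]='3': occ=3, LF[9]=C('3')+3=9+3=12
L[10]='1': occ=1, LF[10]=C('1')+1=3+1=4
L[11]='1': occ=2, LF[11]=C('1')+2=3+2=5
L[12]='1': occ=3, LF[12]=C('1')+3=3+3=6

Answer: 9 3 7 10 8 0 1 11 2 12 4 5 6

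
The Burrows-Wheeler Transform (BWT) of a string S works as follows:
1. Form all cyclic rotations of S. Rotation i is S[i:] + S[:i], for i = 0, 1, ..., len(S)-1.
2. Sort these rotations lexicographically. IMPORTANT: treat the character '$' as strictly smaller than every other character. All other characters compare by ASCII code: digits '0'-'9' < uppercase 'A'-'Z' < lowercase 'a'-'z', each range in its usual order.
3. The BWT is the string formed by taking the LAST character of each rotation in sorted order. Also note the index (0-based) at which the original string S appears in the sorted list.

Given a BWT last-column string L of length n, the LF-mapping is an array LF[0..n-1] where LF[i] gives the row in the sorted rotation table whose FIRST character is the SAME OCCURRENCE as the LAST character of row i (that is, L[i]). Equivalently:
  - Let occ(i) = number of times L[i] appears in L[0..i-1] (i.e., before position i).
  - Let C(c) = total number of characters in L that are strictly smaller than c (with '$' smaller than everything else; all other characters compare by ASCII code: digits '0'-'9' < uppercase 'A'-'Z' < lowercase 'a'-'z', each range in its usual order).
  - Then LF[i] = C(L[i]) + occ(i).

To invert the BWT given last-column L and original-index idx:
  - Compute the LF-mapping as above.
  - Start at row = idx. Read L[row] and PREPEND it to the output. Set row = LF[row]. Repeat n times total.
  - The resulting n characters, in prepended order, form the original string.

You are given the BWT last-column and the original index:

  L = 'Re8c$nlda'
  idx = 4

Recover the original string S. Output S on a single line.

LF mapping: 2 6 1 4 0 8 7 5 3
Walk LF starting at row 4, prepending L[row]:
  step 1: row=4, L[4]='$', prepend. Next row=LF[4]=0
  step 2: row=0, L[0]='R', prepend. Next row=LF[0]=2
  step 3: row=2, L[2]='8', prepend. Next row=LF[2]=1
  step 4: row=1, L[1]='e', prepend. Next row=LF[1]=6
  step 5: row=6, L[6]='l', prepend. Next row=LF[6]=7
  step 6: row=7, L[7]='d', prepend. Next row=LF[7]=5
  step 7: row=5, L[5]='n', prepend. Next row=LF[5]=8
  step 8: row=8, L[8]='a', prepend. Next row=LF[8]=3
  step 9: row=3, L[3]='c', prepend. Next row=LF[3]=4
Reversed output: candle8R$

Answer: candle8R$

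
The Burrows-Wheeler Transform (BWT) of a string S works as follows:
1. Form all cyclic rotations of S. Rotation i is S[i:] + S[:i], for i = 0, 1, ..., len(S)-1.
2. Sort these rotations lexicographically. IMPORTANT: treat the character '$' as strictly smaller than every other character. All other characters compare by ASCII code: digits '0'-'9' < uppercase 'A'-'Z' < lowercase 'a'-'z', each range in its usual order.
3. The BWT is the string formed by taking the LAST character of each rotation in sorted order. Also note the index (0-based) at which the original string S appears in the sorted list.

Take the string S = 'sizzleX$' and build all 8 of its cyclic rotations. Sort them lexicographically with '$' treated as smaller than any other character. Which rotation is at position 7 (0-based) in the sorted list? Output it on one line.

Answer: zzleX$si

Derivation:
All 8 rotations (rotation i = S[i:]+S[:i]):
  rot[0] = sizzleX$
  rot[1] = izzleX$s
  rot[2] = zzleX$si
  rot[3] = zleX$siz
  rot[4] = leX$sizz
  rot[5] = eX$sizzl
  rot[6] = X$sizzle
  rot[7] = $sizzleX
Sorted (with $ < everything):
  sorted[0] = $sizzleX
  sorted[1] = X$sizzle
  sorted[2] = eX$sizzl
  sorted[3] = izzleX$s
  sorted[4] = leX$sizz
  sorted[5] = sizzleX$
  sorted[6] = zleX$siz
  sorted[7] = zzleX$si
sorted[7] = zzleX$si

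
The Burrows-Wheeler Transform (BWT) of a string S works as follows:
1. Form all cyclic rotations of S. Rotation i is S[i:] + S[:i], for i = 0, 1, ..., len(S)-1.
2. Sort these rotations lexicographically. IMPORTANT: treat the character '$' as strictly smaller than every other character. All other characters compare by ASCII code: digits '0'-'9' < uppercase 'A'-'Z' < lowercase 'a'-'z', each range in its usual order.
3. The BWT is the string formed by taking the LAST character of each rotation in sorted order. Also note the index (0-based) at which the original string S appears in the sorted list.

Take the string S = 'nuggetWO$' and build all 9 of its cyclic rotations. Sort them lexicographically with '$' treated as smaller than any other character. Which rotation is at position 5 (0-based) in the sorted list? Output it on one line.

Answer: ggetWO$nu

Derivation:
All 9 rotations (rotation i = S[i:]+S[:i]):
  rot[0] = nuggetWO$
  rot[1] = uggetWO$n
  rot[2] = ggetWO$nu
  rot[3] = getWO$nug
  rot[4] = etWO$nugg
  rot[5] = tWO$nugge
  rot[6] = WO$nugget
  rot[7] = O$nuggetW
  rot[8] = $nuggetWO
Sorted (with $ < everything):
  sorted[0] = $nuggetWO
  sorted[1] = O$nuggetW
  sorted[2] = WO$nugget
  sorted[3] = etWO$nugg
  sorted[4] = getWO$nug
  sorted[5] = ggetWO$nu
  sorted[6] = nuggetWO$
  sorted[7] = tWO$nugge
  sorted[8] = uggetWO$n
sorted[5] = ggetWO$nu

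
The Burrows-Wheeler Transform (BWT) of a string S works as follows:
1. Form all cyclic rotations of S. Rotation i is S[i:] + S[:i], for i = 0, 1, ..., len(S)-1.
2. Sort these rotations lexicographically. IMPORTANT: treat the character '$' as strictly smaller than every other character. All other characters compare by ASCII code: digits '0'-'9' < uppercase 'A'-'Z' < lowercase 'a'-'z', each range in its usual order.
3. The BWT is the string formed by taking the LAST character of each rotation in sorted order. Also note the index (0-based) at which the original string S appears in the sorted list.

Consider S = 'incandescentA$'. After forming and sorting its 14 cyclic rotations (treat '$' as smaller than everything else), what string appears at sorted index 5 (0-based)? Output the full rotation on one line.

All 14 rotations (rotation i = S[i:]+S[:i]):
  rot[0] = incandescentA$
  rot[1] = ncandescentA$i
  rot[2] = candescentA$in
  rot[3] = andescentA$inc
  rot[4] = ndescentA$inca
  rot[5] = descentA$incan
  rot[6] = escentA$incand
  rot[7] = scentA$incande
  rot[8] = centA$incandes
  rot[9] = entA$incandesc
  rot[10] = ntA$incandesce
  rot[11] = tA$incandescen
  rot[12] = A$incandescent
  rot[13] = $incandescentA
Sorted (with $ < everything):
  sorted[0] = $incandescentA
  sorted[1] = A$incandescent
  sorted[2] = andescentA$inc
  sorted[3] = candescentA$in
  sorted[4] = centA$incandes
  sorted[5] = descentA$incan
  sorted[6] = entA$incandesc
  sorted[7] = escentA$incand
  sorted[8] = incandescentA$
  sorted[9] = ncandescentA$i
  sorted[10] = ndescentA$inca
  sorted[11] = ntA$incandesce
  sorted[12] = scentA$incande
  sorted[13] = tA$incandescen
sorted[5] = descentA$incan

Answer: descentA$incan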